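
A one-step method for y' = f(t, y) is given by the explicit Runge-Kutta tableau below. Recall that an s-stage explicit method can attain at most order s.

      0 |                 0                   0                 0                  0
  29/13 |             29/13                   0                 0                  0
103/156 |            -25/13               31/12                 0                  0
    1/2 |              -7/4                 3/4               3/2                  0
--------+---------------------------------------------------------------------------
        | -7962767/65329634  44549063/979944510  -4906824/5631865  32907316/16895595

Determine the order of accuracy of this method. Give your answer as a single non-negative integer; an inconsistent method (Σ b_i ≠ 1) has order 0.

b = (-7962767/65329634, 44549063/979944510, -4906824/5631865, 32907316/16895595)
c = (0, 29/13, 103/156, 1/2)
Ac = (0, 0, 899/156, 277/104)
Σ b_i: (-7962767/65329634)·1 + 44549063/979944510·1 + (-4906824/5631865)·1 + 32907316/16895595·1 = 1 ✓
b·c: 44549063/979944510·29/13 + (-4906824/5631865)·103/156 + 32907316/16895595·1/2 = 1/2 ✓
b·c²: 44549063/979944510·841/169 + (-4906824/5631865)·10609/24336 + 32907316/16895595·1/4 = 1/3 ✓
b·Ac: (-4906824/5631865)·899/156 + 32907316/16895595·277/104 = 1/6 ✓
b·c³: 44549063/979944510·24389/2197 + (-4906824/5631865)·1092727/3796416 + 32907316/16895595·1/8 = 6816494395/13705706664 ≠ 1/4 ⇒ order 3.
b·(c∘Ac): (-4906824/5631865)·92597/24336 + 32907316/16895595·277/208 = -42247627/58571396 ≠ 1/8
b·Ac²: (-4906824/5631865)·26071/2028 + 32907316/16895595·71161/16224 = -2801930347/1054285128 ≠ 1/12
b·A²c: 32907316/16895595·899/104 = 568916867/33791190 ≠ 1/24

3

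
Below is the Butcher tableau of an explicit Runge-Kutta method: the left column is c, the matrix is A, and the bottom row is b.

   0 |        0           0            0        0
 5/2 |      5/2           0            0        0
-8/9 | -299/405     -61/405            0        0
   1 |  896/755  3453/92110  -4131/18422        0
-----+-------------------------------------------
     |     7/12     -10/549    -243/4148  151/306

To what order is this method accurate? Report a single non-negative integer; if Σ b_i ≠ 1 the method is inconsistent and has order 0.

b = (7/12, -10/549, -243/4148, 151/306)
c = (0, 5/2, -8/9, 1)
Ac = (0, 0, -61/162, 177/604)
Σ b_i: 7/12·1 + (-10/549)·1 + (-243/4148)·1 + 151/306·1 = 1 ✓
b·c: (-10/549)·5/2 + (-243/4148)·(-8/9) + 151/306·1 = 1/2 ✓
b·c²: (-10/549)·25/4 + (-243/4148)·64/81 + 151/306·1 = 1/3 ✓
b·Ac: (-243/4148)·(-61/162) + 151/306·177/604 = 1/6 ✓
b·c³: (-10/549)·125/8 + (-243/4148)·(-512/729) + 151/306·1 = 1/4 ✓
b·(c∘Ac): (-243/4148)·244/729 + 151/306·177/604 = 1/8 ✓
b·Ac²: (-243/4148)·(-305/324) + 151/306·69/1208 = 1/12 ✓
b·A²c: 151/306·51/604 = 1/24 ✓; 4 stages ⇒ order 4.

4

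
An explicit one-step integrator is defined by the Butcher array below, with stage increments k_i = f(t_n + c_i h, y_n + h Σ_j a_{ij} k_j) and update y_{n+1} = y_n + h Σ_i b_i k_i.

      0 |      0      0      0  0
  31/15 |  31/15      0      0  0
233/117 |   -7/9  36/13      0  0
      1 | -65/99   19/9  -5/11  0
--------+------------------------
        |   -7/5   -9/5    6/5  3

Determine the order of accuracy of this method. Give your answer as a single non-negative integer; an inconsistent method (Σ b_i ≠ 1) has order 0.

b = (-7/5, -9/5, 6/5, 3)
c = (0, 31/15, 233/117, 1)
Ac = (0, 0, 372/65, 66752/19305)
Σ b_i: (-7/5)·1 + (-9/5)·1 + 6/5·1 + 3·1 = 1 ✓
b·c: (-9/5)·31/15 + 6/5·233/117 + 3·1 = 1628/975 ≠ 1/2 ⇒ order 1.

1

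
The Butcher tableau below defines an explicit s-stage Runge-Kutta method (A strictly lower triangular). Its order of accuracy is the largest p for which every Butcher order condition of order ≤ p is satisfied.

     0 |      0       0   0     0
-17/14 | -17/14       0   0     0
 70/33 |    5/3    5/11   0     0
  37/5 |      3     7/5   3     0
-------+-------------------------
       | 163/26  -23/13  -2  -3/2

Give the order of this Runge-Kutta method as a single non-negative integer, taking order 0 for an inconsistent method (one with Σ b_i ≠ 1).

b = (163/26, -23/13, -2, -3/2)
c = (0, -17/14, 70/33, 37/5)
Ac = (0, 0, -85/154, 513/110)
Σ b_i: 163/26·1 + (-23/13)·1 + (-2)·1 + (-3/2)·1 = 1 ✓
b·c: (-23/13)·(-17/14) + (-2)·70/33 + (-3/2)·37/5 = -198109/15015 ≠ 1/2 ⇒ order 1.

1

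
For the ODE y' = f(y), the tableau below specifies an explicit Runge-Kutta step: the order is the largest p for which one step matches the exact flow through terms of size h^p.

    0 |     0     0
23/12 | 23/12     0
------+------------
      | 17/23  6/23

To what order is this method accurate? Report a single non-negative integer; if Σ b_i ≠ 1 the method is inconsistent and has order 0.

b = (17/23, 6/23)
c = (0, 23/12)
Σ b_i: 17/23·1 + 6/23·1 = 1 ✓
b·c: 6/23·23/12 = 1/2 ✓; 2 stages ⇒ order 2.

2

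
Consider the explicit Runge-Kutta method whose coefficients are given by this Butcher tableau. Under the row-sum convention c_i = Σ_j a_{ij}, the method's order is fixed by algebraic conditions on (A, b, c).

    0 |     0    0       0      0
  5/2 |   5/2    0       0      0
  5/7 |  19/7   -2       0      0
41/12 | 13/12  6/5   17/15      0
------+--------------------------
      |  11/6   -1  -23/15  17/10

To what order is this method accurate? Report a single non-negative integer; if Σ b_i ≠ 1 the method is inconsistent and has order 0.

1

b = (11/6, -1, -23/15, 17/10)
c = (0, 5/2, 5/7, 41/12)
Ac = (0, 0, -5, 80/21)
Σ b_i: 11/6·1 + (-1)·1 + (-23/15)·1 + 17/10·1 = 1 ✓
b·c: (-1)·5/2 + (-23/15)·5/7 + 17/10·41/12 = 1859/840 ≠ 1/2 ⇒ order 1.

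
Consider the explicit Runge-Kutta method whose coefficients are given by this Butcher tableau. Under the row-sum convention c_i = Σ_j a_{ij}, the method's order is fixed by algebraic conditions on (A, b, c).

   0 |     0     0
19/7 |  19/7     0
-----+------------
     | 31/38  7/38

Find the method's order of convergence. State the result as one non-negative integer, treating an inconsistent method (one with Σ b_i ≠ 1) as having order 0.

b = (31/38, 7/38)
c = (0, 19/7)
Σ b_i: 31/38·1 + 7/38·1 = 1 ✓
b·c: 7/38·19/7 = 1/2 ✓; 2 stages ⇒ order 2.

2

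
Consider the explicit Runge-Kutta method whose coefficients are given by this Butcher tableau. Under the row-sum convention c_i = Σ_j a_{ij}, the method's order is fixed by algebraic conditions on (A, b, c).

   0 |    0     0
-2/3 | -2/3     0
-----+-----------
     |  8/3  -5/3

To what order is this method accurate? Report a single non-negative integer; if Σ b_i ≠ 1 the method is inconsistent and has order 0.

1

b = (8/3, -5/3)
c = (0, -2/3)
Σ b_i: 8/3·1 + (-5/3)·1 = 1 ✓
b·c: (-5/3)·(-2/3) = 10/9 ≠ 1/2 ⇒ order 1.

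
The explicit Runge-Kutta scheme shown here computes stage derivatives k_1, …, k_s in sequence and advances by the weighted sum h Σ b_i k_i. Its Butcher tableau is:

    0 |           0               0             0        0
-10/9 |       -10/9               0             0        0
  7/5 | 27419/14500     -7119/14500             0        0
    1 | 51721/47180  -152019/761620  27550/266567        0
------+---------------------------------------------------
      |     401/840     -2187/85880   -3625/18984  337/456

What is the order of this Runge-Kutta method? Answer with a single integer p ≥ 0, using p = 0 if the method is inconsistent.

b = (401/840, -2187/85880, -3625/18984, 337/456)
c = (0, -10/9, 7/5, 1)
Ac = (0, 0, 791/1450, 247/674)
Σ b_i: 401/840·1 + (-2187/85880)·1 + (-3625/18984)·1 + 337/456·1 = 1 ✓
b·c: (-2187/85880)·(-10/9) + (-3625/18984)·7/5 + 337/456·1 = 1/2 ✓
b·c²: (-2187/85880)·100/81 + (-3625/18984)·49/25 + 337/456·1 = 1/3 ✓
b·Ac: (-3625/18984)·791/1450 + 337/456·247/674 = 1/6 ✓
b·c³: (-2187/85880)·(-1000/729) + (-3625/18984)·343/125 + 337/456·1 = 1/4 ✓
b·(c∘Ac): (-3625/18984)·5537/7250 + 337/456·247/674 = 1/8 ✓
b·Ac²: (-3625/18984)·(-791/1305) + 337/456·(-133/3033) = 1/12 ✓
b·A²c: 337/456·19/337 = 1/24 ✓; 4 stages ⇒ order 4.

4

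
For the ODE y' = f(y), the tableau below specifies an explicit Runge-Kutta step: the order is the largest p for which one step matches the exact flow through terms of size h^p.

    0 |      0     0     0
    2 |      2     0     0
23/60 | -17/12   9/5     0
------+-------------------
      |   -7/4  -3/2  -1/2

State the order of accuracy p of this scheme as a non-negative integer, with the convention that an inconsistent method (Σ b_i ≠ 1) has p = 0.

b = (-7/4, -3/2, -1/2)
c = (0, 2, 23/60)
Ac = (0, 0, 18/5)
Σ b_i: (-7/4)·1 + (-3/2)·1 + (-1/2)·1 = -15/4 ≠ 1 ⇒ order 0.

0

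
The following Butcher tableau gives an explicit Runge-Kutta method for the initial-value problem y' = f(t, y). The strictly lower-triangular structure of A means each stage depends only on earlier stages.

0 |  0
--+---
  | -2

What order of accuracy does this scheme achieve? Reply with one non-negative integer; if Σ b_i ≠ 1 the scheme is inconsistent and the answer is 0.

0

b = (-2)
c = (0)
Σ b_i: (-2)·1 = -2 ≠ 1 ⇒ order 0.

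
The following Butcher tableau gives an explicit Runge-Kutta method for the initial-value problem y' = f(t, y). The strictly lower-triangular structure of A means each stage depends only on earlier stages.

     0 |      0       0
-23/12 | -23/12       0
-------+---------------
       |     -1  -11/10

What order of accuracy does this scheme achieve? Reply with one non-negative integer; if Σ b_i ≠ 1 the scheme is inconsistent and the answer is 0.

b = (-1, -11/10)
c = (0, -23/12)
Σ b_i: (-1)·1 + (-11/10)·1 = -21/10 ≠ 1 ⇒ order 0.

0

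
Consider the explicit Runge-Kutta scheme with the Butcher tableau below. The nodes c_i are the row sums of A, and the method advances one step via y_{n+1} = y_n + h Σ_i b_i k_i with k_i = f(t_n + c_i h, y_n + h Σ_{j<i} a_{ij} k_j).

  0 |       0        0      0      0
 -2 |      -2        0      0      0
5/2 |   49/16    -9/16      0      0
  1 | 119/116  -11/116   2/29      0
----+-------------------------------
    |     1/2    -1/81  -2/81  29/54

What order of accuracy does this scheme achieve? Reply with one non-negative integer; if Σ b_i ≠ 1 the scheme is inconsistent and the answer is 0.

4

b = (1/2, -1/81, -2/81, 29/54)
c = (0, -2, 5/2, 1)
Ac = (0, 0, 9/8, 21/58)
Σ b_i: 1/2·1 + (-1/81)·1 + (-2/81)·1 + 29/54·1 = 1 ✓
b·c: (-1/81)·(-2) + (-2/81)·5/2 + 29/54·1 = 1/2 ✓
b·c²: (-1/81)·4 + (-2/81)·25/4 + 29/54·1 = 1/3 ✓
b·Ac: (-2/81)·9/8 + 29/54·21/58 = 1/6 ✓
b·c³: (-1/81)·(-8) + (-2/81)·125/8 + 29/54·1 = 1/4 ✓
b·(c∘Ac): (-2/81)·45/16 + 29/54·21/58 = 1/8 ✓
b·Ac²: (-2/81)·(-9/4) + 29/54·3/58 = 1/12 ✓
b·A²c: 29/54·9/116 = 1/24 ✓; 4 stages ⇒ order 4.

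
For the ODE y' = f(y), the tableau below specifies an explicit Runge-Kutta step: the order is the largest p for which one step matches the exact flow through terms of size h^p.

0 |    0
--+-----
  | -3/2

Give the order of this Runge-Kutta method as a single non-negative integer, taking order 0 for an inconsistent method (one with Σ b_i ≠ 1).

0

b = (-3/2)
c = (0)
Σ b_i: (-3/2)·1 = -3/2 ≠ 1 ⇒ order 0.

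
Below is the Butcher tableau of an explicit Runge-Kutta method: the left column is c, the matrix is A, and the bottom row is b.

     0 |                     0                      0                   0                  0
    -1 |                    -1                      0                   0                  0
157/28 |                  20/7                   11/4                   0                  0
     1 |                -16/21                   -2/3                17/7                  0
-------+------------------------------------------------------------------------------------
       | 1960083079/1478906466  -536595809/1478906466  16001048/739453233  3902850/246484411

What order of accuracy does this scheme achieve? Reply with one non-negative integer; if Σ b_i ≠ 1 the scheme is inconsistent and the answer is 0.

3

b = (1960083079/1478906466, -536595809/1478906466, 16001048/739453233, 3902850/246484411)
c = (0, -1, 157/28, 1)
Ac = (0, 0, -11/4, 8399/588)
Σ b_i: 1960083079/1478906466·1 + (-536595809/1478906466)·1 + 16001048/739453233·1 + 3902850/246484411·1 = 1 ✓
b·c: (-536595809/1478906466)·(-1) + 16001048/739453233·157/28 + 3902850/246484411·1 = 1/2 ✓
b·c²: (-536595809/1478906466)·1 + 16001048/739453233·24649/784 + 3902850/246484411·1 = 1/3 ✓
b·Ac: 16001048/739453233·(-11/4) + 3902850/246484411·8399/588 = 1/6 ✓
b·c³: (-536595809/1478906466)·(-1) + 16001048/739453233·3869893/21952 + 3902850/246484411·1 = 57881841273/13803127016 ≠ 1/4 ⇒ order 3.
b·(c∘Ac): 16001048/739453233·(-1727/112) + 3902850/246484411·8399/588 = -79485358/739453233 ≠ 1/8
b·Ac²: 16001048/739453233·11/4 + 3902850/246484411·1246123/16464 = 3064177051/2435845944 ≠ 1/12
b·A²c: 3902850/246484411·(-187/28) = -3066525/28998166 ≠ 1/24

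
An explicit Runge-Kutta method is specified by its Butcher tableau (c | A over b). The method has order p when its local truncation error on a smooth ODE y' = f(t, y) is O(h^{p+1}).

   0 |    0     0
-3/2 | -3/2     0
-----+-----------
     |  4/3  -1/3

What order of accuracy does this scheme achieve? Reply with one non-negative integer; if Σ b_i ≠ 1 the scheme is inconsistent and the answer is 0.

b = (4/3, -1/3)
c = (0, -3/2)
Σ b_i: 4/3·1 + (-1/3)·1 = 1 ✓
b·c: (-1/3)·(-3/2) = 1/2 ✓; 2 stages ⇒ order 2.

2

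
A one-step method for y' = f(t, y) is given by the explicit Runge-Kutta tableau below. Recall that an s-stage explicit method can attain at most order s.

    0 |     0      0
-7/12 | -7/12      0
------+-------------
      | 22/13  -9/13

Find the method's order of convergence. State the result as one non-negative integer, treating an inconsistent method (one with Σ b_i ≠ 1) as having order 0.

b = (22/13, -9/13)
c = (0, -7/12)
Σ b_i: 22/13·1 + (-9/13)·1 = 1 ✓
b·c: (-9/13)·(-7/12) = 21/52 ≠ 1/2 ⇒ order 1.

1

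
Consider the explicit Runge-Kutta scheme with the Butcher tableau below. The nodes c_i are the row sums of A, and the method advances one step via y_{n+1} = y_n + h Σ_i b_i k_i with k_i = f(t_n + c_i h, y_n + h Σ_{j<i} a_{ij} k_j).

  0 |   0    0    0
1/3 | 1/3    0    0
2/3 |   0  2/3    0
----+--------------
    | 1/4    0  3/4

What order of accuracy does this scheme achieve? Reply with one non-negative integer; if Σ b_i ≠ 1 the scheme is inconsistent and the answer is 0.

b = (1/4, 0, 3/4)
c = (0, 1/3, 2/3)
Ac = (0, 0, 2/9)
Σ b_i: 1/4·1 + 3/4·1 = 1 ✓
b·c: 3/4·2/3 = 1/2 ✓
b·c²: 3/4·4/9 = 1/3 ✓
b·Ac: 3/4·2/9 = 1/6 ✓; 3 stages ⇒ order 3.

3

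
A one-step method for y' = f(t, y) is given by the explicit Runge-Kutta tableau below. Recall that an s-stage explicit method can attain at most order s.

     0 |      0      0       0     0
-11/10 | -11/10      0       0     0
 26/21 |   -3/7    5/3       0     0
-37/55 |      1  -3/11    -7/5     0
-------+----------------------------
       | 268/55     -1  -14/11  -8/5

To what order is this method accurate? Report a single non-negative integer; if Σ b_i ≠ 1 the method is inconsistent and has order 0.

1

b = (268/55, -1, -14/11, -8/5)
c = (0, -11/10, 26/21, -37/55)
Ac = (0, 0, -11/6, -43/30)
Σ b_i: 268/55·1 + (-1)·1 + (-14/11)·1 + (-8/5)·1 = 1 ✓
b·c: (-1)·(-11/10) + (-14/11)·26/21 + (-8/5)·(-37/55) = 991/1650 ≠ 1/2 ⇒ order 1.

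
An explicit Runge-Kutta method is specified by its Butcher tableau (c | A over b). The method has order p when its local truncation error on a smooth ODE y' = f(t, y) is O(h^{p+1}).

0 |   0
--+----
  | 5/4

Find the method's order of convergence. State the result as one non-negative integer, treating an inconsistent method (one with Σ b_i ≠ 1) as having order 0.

0

b = (5/4)
c = (0)
Σ b_i: 5/4·1 = 5/4 ≠ 1 ⇒ order 0.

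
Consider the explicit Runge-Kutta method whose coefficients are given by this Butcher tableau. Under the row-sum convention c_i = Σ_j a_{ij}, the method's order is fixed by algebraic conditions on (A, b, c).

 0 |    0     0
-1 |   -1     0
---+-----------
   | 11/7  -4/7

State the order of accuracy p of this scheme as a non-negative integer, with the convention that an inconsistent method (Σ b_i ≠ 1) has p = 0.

b = (11/7, -4/7)
c = (0, -1)
Σ b_i: 11/7·1 + (-4/7)·1 = 1 ✓
b·c: (-4/7)·(-1) = 4/7 ≠ 1/2 ⇒ order 1.

1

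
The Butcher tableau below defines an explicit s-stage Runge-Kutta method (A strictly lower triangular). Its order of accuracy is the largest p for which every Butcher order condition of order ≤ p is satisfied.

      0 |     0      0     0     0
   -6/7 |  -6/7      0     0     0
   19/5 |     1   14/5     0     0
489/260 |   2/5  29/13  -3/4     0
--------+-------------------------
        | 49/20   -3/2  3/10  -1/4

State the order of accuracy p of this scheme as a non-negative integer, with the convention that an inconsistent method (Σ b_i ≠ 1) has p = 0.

b = (49/20, -3/2, 3/10, -1/4)
c = (0, -6/7, 19/5, 489/260)
Ac = (0, 0, -12/5, -8667/1820)
Σ b_i: 49/20·1 + (-3/2)·1 + 3/10·1 + (-1/4)·1 = 1 ✓
b·c: (-3/2)·(-6/7) + 3/10·19/5 + (-1/4)·489/260 = 71181/36400 ≠ 1/2 ⇒ order 1.

1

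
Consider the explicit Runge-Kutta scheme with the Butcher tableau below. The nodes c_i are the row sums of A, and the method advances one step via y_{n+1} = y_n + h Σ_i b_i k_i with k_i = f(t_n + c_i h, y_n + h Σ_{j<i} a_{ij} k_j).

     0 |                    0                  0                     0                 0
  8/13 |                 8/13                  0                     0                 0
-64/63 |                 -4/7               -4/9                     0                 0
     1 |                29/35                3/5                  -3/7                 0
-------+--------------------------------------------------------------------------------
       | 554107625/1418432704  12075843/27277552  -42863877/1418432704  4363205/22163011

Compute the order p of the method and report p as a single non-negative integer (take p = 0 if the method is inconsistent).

3

b = (554107625/1418432704, 12075843/27277552, -42863877/1418432704, 4363205/22163011)
c = (0, 8/13, -64/63, 1)
Ac = (0, 0, -32/117, 7688/9555)
Σ b_i: 554107625/1418432704·1 + 12075843/27277552·1 + (-42863877/1418432704)·1 + 4363205/22163011·1 = 1 ✓
b·c: 12075843/27277552·8/13 + (-42863877/1418432704)·(-64/63) + 4363205/22163011·1 = 1/2 ✓
b·c²: 12075843/27277552·64/169 + (-42863877/1418432704)·4096/3969 + 4363205/22163011·1 = 1/3 ✓
b·Ac: (-42863877/1418432704)·(-32/117) + 4363205/22163011·7688/9555 = 1/6 ✓
b·c³: 12075843/27277552·512/2197 + (-42863877/1418432704)·(-262144/250047) + 4363205/22163011·1 = 18063630365/54454518027 ≠ 1/4 ⇒ order 3.
b·(c∘Ac): (-42863877/1418432704)·2048/7371 + 4363205/22163011·7688/9555 = 129658216/864357429 ≠ 1/8
b·Ac²: (-42863877/1418432704)·(-256/1521) + 4363205/22163011·(-1683008/7825545) = -2028624908/54454518027 ≠ 1/12
b·A²c: 4363205/22163011·32/273 = 19946080/864357429 ≠ 1/24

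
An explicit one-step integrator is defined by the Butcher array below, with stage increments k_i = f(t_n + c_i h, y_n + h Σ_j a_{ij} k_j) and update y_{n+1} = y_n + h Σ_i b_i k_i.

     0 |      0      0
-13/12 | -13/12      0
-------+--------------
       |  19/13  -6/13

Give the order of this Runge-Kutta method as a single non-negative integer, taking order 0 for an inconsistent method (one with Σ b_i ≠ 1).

2

b = (19/13, -6/13)
c = (0, -13/12)
Σ b_i: 19/13·1 + (-6/13)·1 = 1 ✓
b·c: (-6/13)·(-13/12) = 1/2 ✓; 2 stages ⇒ order 2.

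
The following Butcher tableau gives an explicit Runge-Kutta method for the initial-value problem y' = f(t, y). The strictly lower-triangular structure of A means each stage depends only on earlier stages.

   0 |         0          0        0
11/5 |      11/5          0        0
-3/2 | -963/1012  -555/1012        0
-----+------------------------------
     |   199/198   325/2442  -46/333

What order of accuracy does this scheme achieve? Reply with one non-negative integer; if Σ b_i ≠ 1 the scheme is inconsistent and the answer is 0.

3

b = (199/198, 325/2442, -46/333)
c = (0, 11/5, -3/2)
Ac = (0, 0, -111/92)
Σ b_i: 199/198·1 + 325/2442·1 + (-46/333)·1 = 1 ✓
b·c: 325/2442·11/5 + (-46/333)·(-3/2) = 1/2 ✓
b·c²: 325/2442·121/25 + (-46/333)·9/4 = 1/3 ✓
b·Ac: (-46/333)·(-111/92) = 1/6 ✓; 3 stages ⇒ order 3.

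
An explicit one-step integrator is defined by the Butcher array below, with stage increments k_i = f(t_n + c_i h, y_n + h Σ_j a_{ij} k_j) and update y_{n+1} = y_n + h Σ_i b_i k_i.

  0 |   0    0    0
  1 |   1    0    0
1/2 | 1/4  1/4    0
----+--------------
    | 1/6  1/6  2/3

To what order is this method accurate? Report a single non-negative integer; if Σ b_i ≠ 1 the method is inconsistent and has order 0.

3

b = (1/6, 1/6, 2/3)
c = (0, 1, 1/2)
Ac = (0, 0, 1/4)
Σ b_i: 1/6·1 + 1/6·1 + 2/3·1 = 1 ✓
b·c: 1/6·1 + 2/3·1/2 = 1/2 ✓
b·c²: 1/6·1 + 2/3·1/4 = 1/3 ✓
b·Ac: 2/3·1/4 = 1/6 ✓; 3 stages ⇒ order 3.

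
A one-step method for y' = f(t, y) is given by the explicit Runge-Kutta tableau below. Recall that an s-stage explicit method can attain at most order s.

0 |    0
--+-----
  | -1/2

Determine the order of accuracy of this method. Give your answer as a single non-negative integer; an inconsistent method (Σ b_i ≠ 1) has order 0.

b = (-1/2)
c = (0)
Σ b_i: (-1/2)·1 = -1/2 ≠ 1 ⇒ order 0.

0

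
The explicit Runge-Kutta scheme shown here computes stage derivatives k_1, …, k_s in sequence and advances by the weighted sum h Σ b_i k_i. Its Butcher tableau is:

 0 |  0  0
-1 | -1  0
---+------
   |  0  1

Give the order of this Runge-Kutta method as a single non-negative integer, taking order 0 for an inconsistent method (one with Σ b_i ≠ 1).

b = (0, 1)
c = (0, -1)
Σ b_i: 1·1 = 1 ✓
b·c: 1·(-1) = -1 ≠ 1/2 ⇒ order 1.

1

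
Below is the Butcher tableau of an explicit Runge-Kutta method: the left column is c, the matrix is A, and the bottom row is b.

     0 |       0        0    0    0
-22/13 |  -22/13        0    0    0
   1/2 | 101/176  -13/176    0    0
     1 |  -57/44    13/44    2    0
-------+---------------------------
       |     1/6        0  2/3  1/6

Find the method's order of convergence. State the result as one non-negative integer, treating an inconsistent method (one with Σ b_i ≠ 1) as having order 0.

b = (1/6, 0, 2/3, 1/6)
c = (0, -22/13, 1/2, 1)
Ac = (0, 0, 1/8, 1/2)
Σ b_i: 1/6·1 + 2/3·1 + 1/6·1 = 1 ✓
b·c: 2/3·1/2 + 1/6·1 = 1/2 ✓
b·c²: 2/3·1/4 + 1/6·1 = 1/3 ✓
b·Ac: 2/3·1/8 + 1/6·1/2 = 1/6 ✓
b·c³: 2/3·1/8 + 1/6·1 = 1/4 ✓
b·(c∘Ac): 2/3·1/16 + 1/6·1/2 = 1/8 ✓
b·Ac²: 2/3·(-11/52) + 1/6·35/26 = 1/12 ✓
b·A²c: 1/6·1/4 = 1/24 ✓; 4 stages ⇒ order 4.

4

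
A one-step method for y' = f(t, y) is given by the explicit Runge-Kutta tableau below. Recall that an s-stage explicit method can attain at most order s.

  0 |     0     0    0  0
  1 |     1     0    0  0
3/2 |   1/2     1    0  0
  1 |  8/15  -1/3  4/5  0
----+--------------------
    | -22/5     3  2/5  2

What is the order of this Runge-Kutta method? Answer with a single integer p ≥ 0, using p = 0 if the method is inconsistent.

1

b = (-22/5, 3, 2/5, 2)
c = (0, 1, 3/2, 1)
Ac = (0, 0, 1, 13/15)
Σ b_i: (-22/5)·1 + 3·1 + 2/5·1 + 2·1 = 1 ✓
b·c: 3·1 + 2/5·3/2 + 2·1 = 28/5 ≠ 1/2 ⇒ order 1.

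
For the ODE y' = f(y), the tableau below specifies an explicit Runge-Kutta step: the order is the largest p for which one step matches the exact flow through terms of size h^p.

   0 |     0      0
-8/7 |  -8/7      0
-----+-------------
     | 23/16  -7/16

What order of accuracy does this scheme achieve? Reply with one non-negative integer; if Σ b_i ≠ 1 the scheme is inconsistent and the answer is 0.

2

b = (23/16, -7/16)
c = (0, -8/7)
Σ b_i: 23/16·1 + (-7/16)·1 = 1 ✓
b·c: (-7/16)·(-8/7) = 1/2 ✓; 2 stages ⇒ order 2.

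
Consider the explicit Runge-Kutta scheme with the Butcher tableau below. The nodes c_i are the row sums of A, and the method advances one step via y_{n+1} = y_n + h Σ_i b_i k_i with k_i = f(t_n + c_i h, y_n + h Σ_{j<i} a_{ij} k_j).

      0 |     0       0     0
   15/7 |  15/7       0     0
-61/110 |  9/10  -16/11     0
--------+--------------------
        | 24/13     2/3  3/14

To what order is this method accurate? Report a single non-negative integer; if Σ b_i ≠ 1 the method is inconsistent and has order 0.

b = (24/13, 2/3, 3/14)
c = (0, 15/7, -61/110)
Ac = (0, 0, -240/77)
Σ b_i: 24/13·1 + 2/3·1 + 3/14·1 = 1489/546 ≠ 1 ⇒ order 0.

0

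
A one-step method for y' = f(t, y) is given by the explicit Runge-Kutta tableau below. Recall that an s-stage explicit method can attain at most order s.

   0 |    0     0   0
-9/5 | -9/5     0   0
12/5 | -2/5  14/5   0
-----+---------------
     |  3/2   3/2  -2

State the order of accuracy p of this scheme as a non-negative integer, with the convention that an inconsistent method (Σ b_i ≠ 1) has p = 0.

b = (3/2, 3/2, -2)
c = (0, -9/5, 12/5)
Ac = (0, 0, -126/25)
Σ b_i: 3/2·1 + 3/2·1 + (-2)·1 = 1 ✓
b·c: 3/2·(-9/5) + (-2)·12/5 = -15/2 ≠ 1/2 ⇒ order 1.

1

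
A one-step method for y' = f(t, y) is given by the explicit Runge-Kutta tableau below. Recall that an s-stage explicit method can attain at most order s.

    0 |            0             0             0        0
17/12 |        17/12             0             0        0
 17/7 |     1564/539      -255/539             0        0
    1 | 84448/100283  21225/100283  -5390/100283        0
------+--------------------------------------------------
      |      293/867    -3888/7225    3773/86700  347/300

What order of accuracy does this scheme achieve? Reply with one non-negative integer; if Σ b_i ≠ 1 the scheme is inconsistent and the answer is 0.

4

b = (293/867, -3888/7225, 3773/86700, 347/300)
c = (0, 17/12, 17/7, 1)
Ac = (0, 0, -1445/2156, 235/1388)
Σ b_i: 293/867·1 + (-3888/7225)·1 + 3773/86700·1 + 347/300·1 = 1 ✓
b·c: (-3888/7225)·17/12 + 3773/86700·17/7 + 347/300·1 = 1/2 ✓
b·c²: (-3888/7225)·289/144 + 3773/86700·289/49 + 347/300·1 = 1/3 ✓
b·Ac: 3773/86700·(-1445/2156) + 347/300·235/1388 = 1/6 ✓
b·c³: (-3888/7225)·4913/1728 + 3773/86700·4913/343 + 347/300·1 = 1/4 ✓
b·(c∘Ac): 3773/86700·(-24565/15092) + 347/300·235/1388 = 1/8 ✓
b·Ac²: 3773/86700·(-24565/25872) + 347/300·1795/16656 = 1/12 ✓
b·A²c: 347/300·25/694 = 1/24 ✓; 4 stages ⇒ order 4.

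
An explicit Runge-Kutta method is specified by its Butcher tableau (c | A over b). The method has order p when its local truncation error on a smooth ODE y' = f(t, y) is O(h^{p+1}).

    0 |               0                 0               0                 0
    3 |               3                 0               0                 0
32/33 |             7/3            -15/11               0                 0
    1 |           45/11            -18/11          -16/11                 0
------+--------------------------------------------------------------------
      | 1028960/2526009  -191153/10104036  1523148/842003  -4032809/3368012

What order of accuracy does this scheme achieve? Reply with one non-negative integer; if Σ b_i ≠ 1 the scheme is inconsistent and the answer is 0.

3

b = (1028960/2526009, -191153/10104036, 1523148/842003, -4032809/3368012)
c = (0, 3, 32/33, 1)
Ac = (0, 0, -45/11, -2294/363)
Σ b_i: 1028960/2526009·1 + (-191153/10104036)·1 + 1523148/842003·1 + (-4032809/3368012)·1 = 1 ✓
b·c: (-191153/10104036)·3 + 1523148/842003·32/33 + (-4032809/3368012)·1 = 1/2 ✓
b·c²: (-191153/10104036)·9 + 1523148/842003·1024/1089 + (-4032809/3368012)·1 = 1/3 ✓
b·Ac: 1523148/842003·(-45/11) + (-4032809/3368012)·(-2294/363) = 1/6 ✓
b·c³: (-191153/10104036)·27 + 1523148/842003·32768/35937 + (-4032809/3368012)·1 = -9793651/166716594 ≠ 1/4 ⇒ order 3.
b·(c∘Ac): 1523148/842003·(-480/121) + (-4032809/3368012)·(-2294/363) = 1974923/5052018 ≠ 1/8
b·Ac²: 1523148/842003·(-135/11) + (-4032809/3368012)·(-192802/11979) = -488300711/166716594 ≠ 1/12
b·A²c: (-4032809/3368012)·720/121 = -5999220/842003 ≠ 1/24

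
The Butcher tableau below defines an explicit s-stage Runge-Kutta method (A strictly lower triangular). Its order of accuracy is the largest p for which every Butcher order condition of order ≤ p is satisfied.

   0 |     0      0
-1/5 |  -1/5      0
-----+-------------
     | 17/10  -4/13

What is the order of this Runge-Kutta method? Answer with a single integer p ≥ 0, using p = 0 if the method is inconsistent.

0

b = (17/10, -4/13)
c = (0, -1/5)
Σ b_i: 17/10·1 + (-4/13)·1 = 181/130 ≠ 1 ⇒ order 0.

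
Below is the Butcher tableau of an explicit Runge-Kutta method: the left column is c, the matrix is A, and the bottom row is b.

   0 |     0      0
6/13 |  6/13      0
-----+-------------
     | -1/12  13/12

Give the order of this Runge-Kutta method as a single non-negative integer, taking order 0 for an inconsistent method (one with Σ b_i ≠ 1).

2

b = (-1/12, 13/12)
c = (0, 6/13)
Σ b_i: (-1/12)·1 + 13/12·1 = 1 ✓
b·c: 13/12·6/13 = 1/2 ✓; 2 stages ⇒ order 2.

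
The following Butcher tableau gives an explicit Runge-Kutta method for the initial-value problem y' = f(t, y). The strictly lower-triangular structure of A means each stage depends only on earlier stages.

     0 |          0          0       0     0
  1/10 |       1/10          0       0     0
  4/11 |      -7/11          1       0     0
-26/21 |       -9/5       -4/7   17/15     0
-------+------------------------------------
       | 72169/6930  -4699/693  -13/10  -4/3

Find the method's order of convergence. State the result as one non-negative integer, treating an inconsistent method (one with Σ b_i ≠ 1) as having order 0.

b = (72169/6930, -4699/693, -13/10, -4/3)
c = (0, 1/10, 4/11, -26/21)
Ac = (0, 0, 1/10, 82/231)
Σ b_i: 72169/6930·1 + (-4699/693)·1 + (-13/10)·1 + (-4/3)·1 = 1 ✓
b·c: (-4699/693)·1/10 + (-13/10)·4/11 + (-4/3)·(-26/21) = 1/2 ✓
b·c²: (-4699/693)·1/100 + (-13/10)·16/121 + (-4/3)·676/441 = -36555709/16008300 ≠ 1/3 ⇒ order 2.
b·Ac: (-13/10)·1/10 + (-4/3)·82/231 = -41809/69300 ≠ 1/6

2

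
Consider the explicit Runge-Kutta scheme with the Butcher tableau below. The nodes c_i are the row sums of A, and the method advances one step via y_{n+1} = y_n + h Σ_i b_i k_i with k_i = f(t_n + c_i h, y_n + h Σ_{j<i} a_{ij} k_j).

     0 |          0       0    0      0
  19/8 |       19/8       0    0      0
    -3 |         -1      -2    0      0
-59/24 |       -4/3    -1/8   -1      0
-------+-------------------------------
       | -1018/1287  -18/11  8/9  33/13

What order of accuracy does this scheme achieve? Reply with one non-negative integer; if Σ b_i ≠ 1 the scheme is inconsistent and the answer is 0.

1

b = (-1018/1287, -18/11, 8/9, 33/13)
c = (0, 19/8, -3, -59/24)
Ac = (0, 0, -19/4, 173/64)
Σ b_i: (-1018/1287)·1 + (-18/11)·1 + 8/9·1 + 33/13·1 = 1 ✓
b·c: (-18/11)·19/8 + 8/9·(-3) + 33/13·(-59/24) = -43907/3432 ≠ 1/2 ⇒ order 1.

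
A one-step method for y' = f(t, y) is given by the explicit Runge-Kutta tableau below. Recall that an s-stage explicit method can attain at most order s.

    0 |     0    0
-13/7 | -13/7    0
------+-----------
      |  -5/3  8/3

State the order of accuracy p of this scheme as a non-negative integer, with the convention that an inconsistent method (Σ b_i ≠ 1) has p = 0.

1

b = (-5/3, 8/3)
c = (0, -13/7)
Σ b_i: (-5/3)·1 + 8/3·1 = 1 ✓
b·c: 8/3·(-13/7) = -104/21 ≠ 1/2 ⇒ order 1.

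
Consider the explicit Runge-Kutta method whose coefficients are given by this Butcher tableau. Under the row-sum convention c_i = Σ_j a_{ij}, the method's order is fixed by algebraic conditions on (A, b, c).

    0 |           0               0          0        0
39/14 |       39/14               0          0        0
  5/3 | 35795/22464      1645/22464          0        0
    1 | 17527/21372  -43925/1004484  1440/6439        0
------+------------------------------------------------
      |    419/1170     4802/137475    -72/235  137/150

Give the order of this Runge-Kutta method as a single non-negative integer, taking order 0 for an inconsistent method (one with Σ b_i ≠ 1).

b = (419/1170, 4802/137475, -72/235, 137/150)
c = (0, 39/14, 5/3, 1)
Ac = (0, 0, 235/1152, 275/1096)
Σ b_i: 419/1170·1 + 4802/137475·1 + (-72/235)·1 + 137/150·1 = 1 ✓
b·c: 4802/137475·39/14 + (-72/235)·5/3 + 137/150·1 = 1/2 ✓
b·c²: 4802/137475·1521/196 + (-72/235)·25/9 + 137/150·1 = 1/3 ✓
b·Ac: (-72/235)·235/1152 + 137/150·275/1096 = 1/6 ✓
b·c³: 4802/137475·59319/2744 + (-72/235)·125/27 + 137/150·1 = 1/4 ✓
b·(c∘Ac): (-72/235)·1175/3456 + 137/150·275/1096 = 1/8 ✓
b·Ac²: (-72/235)·3055/5376 + 137/150·4325/15344 = 1/12 ✓
b·A²c: 137/150·25/548 = 1/24 ✓; 4 stages ⇒ order 4.

4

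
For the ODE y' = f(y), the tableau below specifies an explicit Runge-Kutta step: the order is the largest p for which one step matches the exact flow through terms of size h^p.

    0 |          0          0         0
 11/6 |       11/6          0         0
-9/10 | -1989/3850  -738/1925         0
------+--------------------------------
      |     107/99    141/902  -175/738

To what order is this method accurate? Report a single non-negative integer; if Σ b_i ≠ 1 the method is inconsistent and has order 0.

b = (107/99, 141/902, -175/738)
c = (0, 11/6, -9/10)
Ac = (0, 0, -123/175)
Σ b_i: 107/99·1 + 141/902·1 + (-175/738)·1 = 1 ✓
b·c: 141/902·11/6 + (-175/738)·(-9/10) = 1/2 ✓
b·c²: 141/902·121/36 + (-175/738)·81/100 = 1/3 ✓
b·Ac: (-175/738)·(-123/175) = 1/6 ✓; 3 stages ⇒ order 3.

3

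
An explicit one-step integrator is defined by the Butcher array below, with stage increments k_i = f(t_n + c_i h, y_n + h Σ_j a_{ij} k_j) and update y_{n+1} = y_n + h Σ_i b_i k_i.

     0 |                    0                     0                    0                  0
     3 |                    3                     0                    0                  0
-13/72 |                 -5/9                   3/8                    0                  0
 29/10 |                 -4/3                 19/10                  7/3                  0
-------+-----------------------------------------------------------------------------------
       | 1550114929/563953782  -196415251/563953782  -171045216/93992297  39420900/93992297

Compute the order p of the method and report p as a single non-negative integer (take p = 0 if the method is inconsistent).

3

b = (1550114929/563953782, -196415251/563953782, -171045216/93992297, 39420900/93992297)
c = (0, 3, -13/72, 29/10)
Ac = (0, 0, 9/8, 5701/1080)
Σ b_i: 1550114929/563953782·1 + (-196415251/563953782)·1 + (-171045216/93992297)·1 + 39420900/93992297·1 = 1 ✓
b·c: (-196415251/563953782)·3 + (-171045216/93992297)·(-13/72) + 39420900/93992297·29/10 = 1/2 ✓
b·c²: (-196415251/563953782)·9 + (-171045216/93992297)·169/5184 + 39420900/93992297·841/100 = 1/3 ✓
b·Ac: (-171045216/93992297)·9/8 + 39420900/93992297·5701/1080 = 1/6 ✓
b·c³: (-196415251/563953782)·27 + (-171045216/93992297)·(-2197/373248) + 39420900/93992297·24389/1000 = 169720922761/203023361520 ≠ 1/4 ⇒ order 3.
b·(c∘Ac): (-171045216/93992297)·(-13/64) + 39420900/93992297·165329/10800 = 7658498243/1127907564 ≠ 1/8
b·Ac²: (-171045216/93992297)·27/8 + 39420900/93992297·1335611/77760 = 6160223161/5800667472 ≠ 1/12
b·A²c: 39420900/93992297·21/8 = 29565675/26854942 ≠ 1/24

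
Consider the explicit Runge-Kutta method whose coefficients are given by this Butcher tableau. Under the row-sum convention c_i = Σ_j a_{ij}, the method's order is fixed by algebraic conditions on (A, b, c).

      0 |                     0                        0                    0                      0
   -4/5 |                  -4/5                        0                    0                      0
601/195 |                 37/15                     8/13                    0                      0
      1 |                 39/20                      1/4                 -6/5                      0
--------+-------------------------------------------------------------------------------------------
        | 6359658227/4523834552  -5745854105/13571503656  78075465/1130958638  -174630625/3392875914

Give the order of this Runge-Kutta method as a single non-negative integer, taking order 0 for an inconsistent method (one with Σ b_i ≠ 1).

b = (6359658227/4523834552, -5745854105/13571503656, 78075465/1130958638, -174630625/3392875914)
c = (0, -4/5, 601/195, 1)
Ac = (0, 0, -32/65, -1267/325)
Σ b_i: 6359658227/4523834552·1 + (-5745854105/13571503656)·1 + 78075465/1130958638·1 + (-174630625/3392875914)·1 = 1 ✓
b·c: (-5745854105/13571503656)·(-4/5) + 78075465/1130958638·601/195 + (-174630625/3392875914)·1 = 1/2 ✓
b·c²: (-5745854105/13571503656)·16/25 + 78075465/1130958638·361201/38025 + (-174630625/3392875914)·1 = 1/3 ✓
b·Ac: 78075465/1130958638·(-32/65) + (-174630625/3392875914)·(-1267/325) = 1/6 ✓
b·c³: (-5745854105/13571503656)·(-64/125) + 78075465/1130958638·217081801/7414875 + (-174630625/3392875914)·1 = 3616360060964/1654027008075 ≠ 1/4 ⇒ order 3.
b·(c∘Ac): 78075465/1130958638·(-19232/12675) + (-174630625/3392875914)·(-1267/325) = 1626974771/16964379570 ≠ 1/8
b·Ac²: 78075465/1130958638·128/325 + (-174630625/3392875914)·(-712262/63375) = 200352383143/330805401615 ≠ 1/12
b·A²c: (-174630625/3392875914)·192/325 = -17194400/565479319 ≠ 1/24

3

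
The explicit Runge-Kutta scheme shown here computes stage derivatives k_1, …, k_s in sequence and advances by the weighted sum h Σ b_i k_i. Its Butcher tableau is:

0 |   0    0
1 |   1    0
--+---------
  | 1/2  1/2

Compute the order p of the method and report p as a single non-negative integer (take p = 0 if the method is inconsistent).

2

b = (1/2, 1/2)
c = (0, 1)
Σ b_i: 1/2·1 + 1/2·1 = 1 ✓
b·c: 1/2·1 = 1/2 ✓; 2 stages ⇒ order 2.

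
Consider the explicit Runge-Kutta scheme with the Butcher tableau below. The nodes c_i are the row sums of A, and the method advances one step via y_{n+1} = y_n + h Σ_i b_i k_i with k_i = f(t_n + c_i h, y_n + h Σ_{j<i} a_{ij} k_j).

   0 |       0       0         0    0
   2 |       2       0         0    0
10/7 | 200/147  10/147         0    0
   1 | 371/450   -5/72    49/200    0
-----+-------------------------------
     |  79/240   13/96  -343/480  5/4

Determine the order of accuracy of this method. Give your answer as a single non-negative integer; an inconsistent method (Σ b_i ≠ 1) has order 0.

b = (79/240, 13/96, -343/480, 5/4)
c = (0, 2, 10/7, 1)
Ac = (0, 0, 20/147, 19/90)
Σ b_i: 79/240·1 + 13/96·1 + (-343/480)·1 + 5/4·1 = 1 ✓
b·c: 13/96·2 + (-343/480)·10/7 + 5/4·1 = 1/2 ✓
b·c²: 13/96·4 + (-343/480)·100/49 + 5/4·1 = 1/3 ✓
b·Ac: (-343/480)·20/147 + 5/4·19/90 = 1/6 ✓
b·c³: 13/96·8 + (-343/480)·1000/343 + 5/4·1 = 1/4 ✓
b·(c∘Ac): (-343/480)·200/1029 + 5/4·19/90 = 1/8 ✓
b·Ac²: (-343/480)·40/147 + 5/4·2/9 = 1/12 ✓
b·A²c: 5/4·1/30 = 1/24 ✓; 4 stages ⇒ order 4.

4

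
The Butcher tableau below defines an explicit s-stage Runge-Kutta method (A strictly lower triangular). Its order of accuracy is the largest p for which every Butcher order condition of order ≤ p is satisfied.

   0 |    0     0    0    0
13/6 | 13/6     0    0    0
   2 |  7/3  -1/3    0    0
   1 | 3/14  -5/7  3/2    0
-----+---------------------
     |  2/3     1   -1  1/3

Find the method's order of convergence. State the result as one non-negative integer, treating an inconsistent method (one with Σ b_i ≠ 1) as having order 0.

b = (2/3, 1, -1, 1/3)
c = (0, 13/6, 2, 1)
Ac = (0, 0, -13/18, 61/42)
Σ b_i: 2/3·1 + 1·1 + (-1)·1 + 1/3·1 = 1 ✓
b·c: 1·13/6 + (-1)·2 + 1/3·1 = 1/2 ✓
b·c²: 1·169/36 + (-1)·4 + 1/3·1 = 37/36 ≠ 1/3 ⇒ order 2.
b·Ac: (-1)·(-13/18) + 1/3·61/42 = 76/63 ≠ 1/6

2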